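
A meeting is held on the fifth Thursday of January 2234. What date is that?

January 30, 2234

January 1, 2234 is a Wednesday.
The first Thursday is therefore January 2 (1 days later).
The fifth Thursday is 2 + 4×7 = January 30.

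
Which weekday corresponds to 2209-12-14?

January 1, 2209 is a Sunday.
Jan 1, 2209 → Feb 1, 2209: 31 days (January has 31).
Feb 1, 2209 → Mar 1, 2209: 28 days (February has 28).
Mar 1, 2209 → Apr 1, 2209: 31 days (March has 31).
Apr 1, 2209 → May 1, 2209: 30 days (April has 30).
May 1, 2209 → Jun 1, 2209: 31 days (May has 31).
Jun 1, 2209 → Jul 1, 2209: 30 days (June has 30).
Jul 1, 2209 → Aug 1, 2209: 31 days (July has 31).
Aug 1, 2209 → Sep 1, 2209: 31 days (August has 31).
Sep 1, 2209 → Oct 1, 2209: 30 days (September has 30).
Oct 1, 2209 → Nov 1, 2209: 31 days (October has 31).
Nov 1, 2209 → Dec 1, 2209: 30 days (November has 30).
Dec 1, 2209 → Dec 14, 2209: 13 days.
Total: 347 days.
347 mod 7 = 4, so Sunday + 4 = Thursday.

Thursday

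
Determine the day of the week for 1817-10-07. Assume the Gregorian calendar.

Doomsday rule: the anchor day for the 1800s is Friday. For year 17: 17÷12 = 1 r 5, and 5÷4 = 1, so 1+5+1 = 7.
Friday + 7 ≡ Friday — that's 1817's doomsday.
In October the doomsday date is Oct 10.
Oct 7 is 3 days before Oct 10; 3 mod 7 = 3, so Friday − 3 = Tuesday.

Tuesday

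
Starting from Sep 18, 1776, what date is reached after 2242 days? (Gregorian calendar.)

November 8, 1782

+365 (one year) → Sep 18, 1777 (1877 left).
+365 (one year) → Sep 18, 1778 (1512 left).
+365 (one year) → Sep 18, 1779 (1147 left).
+366 (one year; includes Feb 29, 1780) → Sep 18, 1780 (781 left).
+365 (one year) → Sep 18, 1781 (416 left).
+365 (one year) → Sep 18, 1782 (51 left).
Sep has 30 days: +13 → Oct 1, 1782 (38 left).
Oct has 31 days: +31 → Nov 1, 1782 (7 left).
+7 → Nov 8, 1782.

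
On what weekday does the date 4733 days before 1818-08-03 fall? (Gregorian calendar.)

Sunday

First find the weekday of Aug 3, 1818. Doomsday rule: the anchor day for the 1800s is Friday. For year 18: 18÷12 = 1 r 6, and 6÷4 = 1, so 1+6+1 = 8.
Friday + 8 ≡ Saturday — that's 1818's doomsday.
In August the doomsday date is Aug 8.
Aug 3 is 5 days before Aug 8; 5 mod 7 = 5, so Saturday − 5 = Monday.
4733 mod 7 = 1, so 4733 days before a Monday is Monday − 1 = Sunday.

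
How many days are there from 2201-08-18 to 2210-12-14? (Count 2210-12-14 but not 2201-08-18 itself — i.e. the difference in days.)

3405

Aug 18, 2201 → Aug 18, 2202: 365 days.
Aug 18, 2202 → Aug 18, 2203: 365 days.
Aug 18, 2203 → Aug 18, 2204: 366 days (Feb 29, 2204 is in that span).
Aug 18, 2204 → Aug 18, 2205: 365 days.
Aug 18, 2205 → Aug 18, 2206: 365 days.
Aug 18, 2206 → Aug 18, 2207: 365 days.
Aug 18, 2207 → Aug 18, 2208: 366 days (Feb 29, 2208 is in that span).
Aug 18, 2208 → Aug 18, 2209: 365 days.
Aug 18, 2209 → Aug 18, 2210: 365 days.
Aug 18, 2210 → Sep 18, 2210: 31 days (August has 31).
Sep 18, 2210 → Oct 18, 2210: 30 days (September has 30).
Oct 18, 2210 → Nov 18, 2210: 31 days (October has 31).
Nov 18, 2210 → Dec 14, 2210: 26 days.
Total: 3405 days.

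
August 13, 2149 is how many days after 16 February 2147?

Feb 16, 2147 → Feb 16, 2148: 365 days.
Feb 16, 2148 → Feb 16, 2149: 366 days (Feb 29, 2148 is in that span).
Feb 16, 2149 → Mar 16, 2149: 28 days (February has 28).
Mar 16, 2149 → Apr 16, 2149: 31 days (March has 31).
Apr 16, 2149 → May 16, 2149: 30 days (April has 30).
May 16, 2149 → Jun 16, 2149: 31 days (May has 31).
Jun 16, 2149 → Jul 16, 2149: 30 days (June has 30).
Jul 16, 2149 → Aug 13, 2149: 28 days.
Total: 909 days.

909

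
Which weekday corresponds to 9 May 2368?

Doomsday rule: the anchor day for the 2300s is Wednesday. For year 68: 68÷12 = 5 r 8, and 8÷4 = 2, so 5+8+2 = 15.
Wednesday + 15 ≡ Thursday — that's 2368's doomsday.
In May the doomsday date is May 9.
May 9 is the doomsday itself: Thursday.

Thursday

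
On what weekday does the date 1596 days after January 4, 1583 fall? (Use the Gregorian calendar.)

Tuesday

Jan 4, 1583 is a Tuesday.
1596 mod 7 = 0, so 1596 days after a Tuesday is Tuesday + 0 = Tuesday.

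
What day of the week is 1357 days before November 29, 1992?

Monday

Nov 29, 1992 is a Sunday.
1357 mod 7 = 6, so 1357 days before a Sunday is Sunday − 6 = Monday.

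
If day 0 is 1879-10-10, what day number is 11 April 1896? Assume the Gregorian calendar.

Oct 10, 1879 → Oct 10, 1880: 366 days (Feb 29, 1880 is in that span).
Oct 10, 1880 → Oct 10, 1881: 365 days.
Oct 10, 1881 → Oct 10, 1882: 365 days.
Oct 10, 1882 → Oct 10, 1883: 365 days.
Oct 10, 1883 → Oct 10, 1884: 366 days (Feb 29, 1884 is in that span).
Oct 10, 1884 → Oct 10, 1885: 365 days.
Oct 10, 1885 → Oct 10, 1886: 365 days.
Oct 10, 1886 → Oct 10, 1887: 365 days.
Oct 10, 1887 → Oct 10, 1888: 366 days (Feb 29, 1888 is in that span).
Oct 10, 1888 → Oct 10, 1889: 365 days.
Oct 10, 1889 → Oct 10, 1890: 365 days.
Oct 10, 1890 → Oct 10, 1891: 365 days.
Oct 10, 1891 → Oct 10, 1892: 366 days (Feb 29, 1892 is in that span).
Oct 10, 1892 → Oct 10, 1893: 365 days.
Oct 10, 1893 → Oct 10, 1894: 365 days.
Oct 10, 1894 → Oct 10, 1895: 365 days.
Oct 10, 1895 → Nov 10, 1895: 31 days (October has 31).
Nov 10, 1895 → Dec 10, 1895: 30 days (November has 30).
Dec 10, 1895 → Jan 10, 1896: 31 days (December has 31).
Jan 10, 1896 → Feb 10, 1896: 31 days (January has 31).
Feb 10, 1896 → Mar 10, 1896: 29 days (February has 29).
Mar 10, 1896 → Apr 10, 1896: 31 days (March has 31).
Apr 10, 1896 → Apr 11, 1896: 1 days.
Total: 6028 days.

6028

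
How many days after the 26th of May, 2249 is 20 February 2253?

May 26, 2249 → May 26, 2250: 365 days.
May 26, 2250 → May 26, 2251: 365 days.
May 26, 2251 → May 26, 2252: 366 days (Feb 29, 2252 is in that span).
May 26, 2252 → Jun 26, 2252: 31 days (May has 31).
Jun 26, 2252 → Jul 26, 2252: 30 days (June has 30).
Jul 26, 2252 → Aug 26, 2252: 31 days (July has 31).
Aug 26, 2252 → Sep 26, 2252: 31 days (August has 31).
Sep 26, 2252 → Oct 26, 2252: 30 days (September has 30).
Oct 26, 2252 → Nov 26, 2252: 31 days (October has 31).
Nov 26, 2252 → Dec 26, 2252: 30 days (November has 30).
Dec 26, 2252 → Jan 26, 2253: 31 days (December has 31).
Jan 26, 2253 → Feb 20, 2253: 25 days.
Total: 1366 days.

1366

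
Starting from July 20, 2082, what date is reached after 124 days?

Jul has 31 days: +12 → Aug 1, 2082 (112 left).
Aug has 31 days: +31 → Sep 1, 2082 (81 left).
Sep has 30 days: +30 → Oct 1, 2082 (51 left).
Oct has 31 days: +31 → Nov 1, 2082 (20 left).
+20 → Nov 21, 2082.

November 21, 2082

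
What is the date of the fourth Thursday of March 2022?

March 1, 2022 is a Tuesday.
The first Thursday is therefore March 3 (2 days later).
The fourth Thursday is 3 + 3×7 = March 24.

March 24, 2022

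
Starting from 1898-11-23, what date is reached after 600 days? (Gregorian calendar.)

+365 (one year) → Nov 23, 1899 (235 left).
Nov has 30 days: +8 → Dec 1, 1899 (227 left).
Dec has 31 days: +31 → Jan 1, 1900 (196 left).
Jan has 31 days: +31 → Feb 1, 1900 (165 left).
Feb has 28 days: +28 → Mar 1, 1900 (137 left).
Mar has 31 days: +31 → Apr 1, 1900 (106 left).
Apr has 30 days: +30 → May 1, 1900 (76 left).
May has 31 days: +31 → Jun 1, 1900 (45 left).
Jun has 30 days: +30 → Jul 1, 1900 (15 left).
+15 → Jul 16, 1900.

July 16, 1900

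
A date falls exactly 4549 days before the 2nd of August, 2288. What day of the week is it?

Friday

First find the weekday of Aug 2, 2288. Doomsday rule: the anchor day for the 2200s is Friday. For year 88: 88÷12 = 7 r 4, and 4÷4 = 1, so 7+4+1 = 12.
Friday + 12 ≡ Wednesday — that's 2288's doomsday.
In August the doomsday date is Aug 8.
Aug 2 is 6 days before Aug 8; 6 mod 7 = 6, so Wednesday − 6 = Thursday.
4549 mod 7 = 6, so 4549 days before a Thursday is Thursday − 6 = Friday.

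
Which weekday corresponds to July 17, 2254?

Monday

Doomsday rule: the anchor day for the 2200s is Friday. For year 54: 54÷12 = 4 r 6, and 6÷4 = 1, so 4+6+1 = 11.
Friday + 11 ≡ Tuesday — that's 2254's doomsday.
In July the doomsday date is Jul 11.
Jul 17 is 6 days after Jul 11; 6 mod 7 = 6, so Tuesday + 6 = Monday.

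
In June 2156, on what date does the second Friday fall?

June 1, 2156 is a Tuesday.
The first Friday is therefore June 4 (3 days later).
The second Friday is 4 + 1×7 = June 11.

June 11, 2156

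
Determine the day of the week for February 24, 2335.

Doomsday rule: the anchor day for the 2300s is Wednesday. For year 35: 35÷12 = 2 r 11, and 11÷4 = 2, so 2+11+2 = 15.
Wednesday + 15 ≡ Thursday — that's 2335's doomsday.
In February the doomsday date is Feb 28 (2335 is not a leap year).
Feb 24 is 4 days before Feb 28; 4 mod 7 = 4, so Thursday − 4 = Sunday.

Sunday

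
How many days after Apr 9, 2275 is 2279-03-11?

Apr 9, 2275 → Apr 9, 2276: 366 days (Feb 29, 2276 is in that span).
Apr 9, 2276 → Apr 9, 2277: 365 days.
Apr 9, 2277 → Apr 9, 2278: 365 days.
Apr 9, 2278 → May 9, 2278: 30 days (April has 30).
May 9, 2278 → Jun 9, 2278: 31 days (May has 31).
Jun 9, 2278 → Jul 9, 2278: 30 days (June has 30).
Jul 9, 2278 → Aug 9, 2278: 31 days (July has 31).
Aug 9, 2278 → Sep 9, 2278: 31 days (August has 31).
Sep 9, 2278 → Oct 9, 2278: 30 days (September has 30).
Oct 9, 2278 → Nov 9, 2278: 31 days (October has 31).
Nov 9, 2278 → Dec 9, 2278: 30 days (November has 30).
Dec 9, 2278 → Jan 9, 2279: 31 days (December has 31).
Jan 9, 2279 → Feb 9, 2279: 31 days (January has 31).
Feb 9, 2279 → Mar 9, 2279: 28 days (February has 28).
Mar 9, 2279 → Mar 11, 2279: 2 days.
Total: 1432 days.

1432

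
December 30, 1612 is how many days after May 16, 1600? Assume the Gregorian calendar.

May 16, 1600 → May 16, 1601: 365 days.
May 16, 1601 → May 16, 1602: 365 days.
May 16, 1602 → May 16, 1603: 365 days.
May 16, 1603 → May 16, 1604: 366 days (Feb 29, 1604 is in that span).
May 16, 1604 → May 16, 1605: 365 days.
May 16, 1605 → May 16, 1606: 365 days.
May 16, 1606 → May 16, 1607: 365 days.
May 16, 1607 → May 16, 1608: 366 days (Feb 29, 1608 is in that span).
May 16, 1608 → May 16, 1609: 365 days.
May 16, 1609 → May 16, 1610: 365 days.
May 16, 1610 → May 16, 1611: 365 days.
May 16, 1611 → May 16, 1612: 366 days (Feb 29, 1612 is in that span).
May 16, 1612 → Jun 16, 1612: 31 days (May has 31).
Jun 16, 1612 → Jul 16, 1612: 30 days (June has 30).
Jul 16, 1612 → Aug 16, 1612: 31 days (July has 31).
Aug 16, 1612 → Sep 16, 1612: 31 days (August has 31).
Sep 16, 1612 → Oct 16, 1612: 30 days (September has 30).
Oct 16, 1612 → Nov 16, 1612: 31 days (October has 31).
Nov 16, 1612 → Dec 16, 1612: 30 days (November has 30).
Dec 16, 1612 → Dec 30, 1612: 14 days.
Total: 4611 days.

4611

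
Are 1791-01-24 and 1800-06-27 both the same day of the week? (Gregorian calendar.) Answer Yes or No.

From Jan 24, 1791 to Jun 27, 1800 is 3441 days.
3441 mod 7 = 4, so they are different weekdays.
(Jan 24, 1791 is a Monday; Jun 27, 1800 is a Friday.)

No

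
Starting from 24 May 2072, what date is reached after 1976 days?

October 21, 2077

+365 (one year) → May 24, 2073 (1611 left).
+365 (one year) → May 24, 2074 (1246 left).
+365 (one year) → May 24, 2075 (881 left).
+366 (one year; includes Feb 29, 2076) → May 24, 2076 (515 left).
+365 (one year) → May 24, 2077 (150 left).
May has 31 days: +8 → Jun 1, 2077 (142 left).
Jun has 30 days: +30 → Jul 1, 2077 (112 left).
Jul has 31 days: +31 → Aug 1, 2077 (81 left).
Aug has 31 days: +31 → Sep 1, 2077 (50 left).
Sep has 30 days: +30 → Oct 1, 2077 (20 left).
+20 → Oct 21, 2077.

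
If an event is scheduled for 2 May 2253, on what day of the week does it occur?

Doomsday rule: the anchor day for the 2200s is Friday. For year 53: 53÷12 = 4 r 5, and 5÷4 = 1, so 4+5+1 = 10.
Friday + 10 ≡ Monday — that's 2253's doomsday.
In May the doomsday date is May 9.
May 2 is 7 days before May 9; 7 mod 7 = 0, so Monday − 0 = Monday.

Monday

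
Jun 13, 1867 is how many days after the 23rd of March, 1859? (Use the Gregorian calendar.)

Mar 23, 1859 → Mar 23, 1860: 366 days (Feb 29, 1860 is in that span).
Mar 23, 1860 → Mar 23, 1861: 365 days.
Mar 23, 1861 → Mar 23, 1862: 365 days.
Mar 23, 1862 → Mar 23, 1863: 365 days.
Mar 23, 1863 → Mar 23, 1864: 366 days (Feb 29, 1864 is in that span).
Mar 23, 1864 → Mar 23, 1865: 365 days.
Mar 23, 1865 → Mar 23, 1866: 365 days.
Mar 23, 1866 → Mar 23, 1867: 365 days.
Mar 23, 1867 → Apr 23, 1867: 31 days (March has 31).
Apr 23, 1867 → May 23, 1867: 30 days (April has 30).
May 23, 1867 → Jun 13, 1867: 21 days.
Total: 3004 days.

3004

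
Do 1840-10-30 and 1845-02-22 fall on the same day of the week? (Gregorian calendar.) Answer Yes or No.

From Oct 30, 1840 to Feb 22, 1845 is 1576 days.
1576 mod 7 = 1, so they are different weekdays.
(Oct 30, 1840 is a Friday; Feb 22, 1845 is a Saturday.)

No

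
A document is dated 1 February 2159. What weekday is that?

Thursday

January 1, 2159 is a Monday.
Jan 1, 2159 → Feb 1, 2159: 31 days.
Total: 31 days.
31 mod 7 = 3, so Monday + 3 = Thursday.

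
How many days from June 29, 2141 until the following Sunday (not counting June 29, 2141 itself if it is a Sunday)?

3

Jun 29, 2141 is a Thursday.
From Thursday to the next Sunday is 3 days.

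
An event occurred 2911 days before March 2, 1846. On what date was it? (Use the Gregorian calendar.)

March 13, 1838

−365 (one year) → Mar 2, 1845 (2546 left).
−365 (one year) → Mar 2, 1844 (2181 left).
−366 (one year; includes Feb 29, 1844) → Mar 2, 1843 (1815 left).
−365 (one year) → Mar 2, 1842 (1450 left).
−365 (one year) → Mar 2, 1841 (1085 left).
−365 (one year) → Mar 2, 1840 (720 left).
−366 (one year; includes Feb 29, 1840) → Mar 2, 1839 (354 left).
−2 → Feb 28, 1839 (end of Feb, 28 days; 352 left).
−28 → Jan 31, 1839 (end of Jan, 31 days; 324 left).
−31 → Dec 31, 1838 (end of Dec, 31 days; 293 left).
−31 → Nov 30, 1838 (end of Nov, 30 days; 262 left).
−30 → Oct 31, 1838 (end of Oct, 31 days; 232 left).
−31 → Sep 30, 1838 (end of Sep, 30 days; 201 left).
−30 → Aug 31, 1838 (end of Aug, 31 days; 171 left).
−31 → Jul 31, 1838 (end of Jul, 31 days; 140 left).
−31 → Jun 30, 1838 (end of Jun, 30 days; 109 left).
−30 → May 31, 1838 (end of May, 31 days; 79 left).
−31 → Apr 30, 1838 (end of Apr, 30 days; 48 left).
−30 → Mar 31, 1838 (end of Mar, 31 days; 18 left).
−18 → Mar 13, 1838.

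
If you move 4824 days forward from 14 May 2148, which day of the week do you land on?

May 14, 2148 is a Tuesday.
4824 mod 7 = 1, so 4824 days after a Tuesday is Tuesday + 1 = Wednesday.

Wednesday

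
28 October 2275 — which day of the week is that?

Doomsday rule: the anchor day for the 2200s is Friday. For year 75: 75÷12 = 6 r 3, and 3÷4 = 0, so 6+3+0 = 9.
Friday + 9 ≡ Sunday — that's 2275's doomsday.
In October the doomsday date is Oct 10.
Oct 28 is 18 days after Oct 10; 18 mod 7 = 4, so Sunday + 4 = Thursday.

Thursday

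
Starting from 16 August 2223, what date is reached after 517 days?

+366 (one year; includes Feb 29, 2224) → Aug 16, 2224 (151 left).
Aug has 31 days: +16 → Sep 1, 2224 (135 left).
Sep has 30 days: +30 → Oct 1, 2224 (105 left).
Oct has 31 days: +31 → Nov 1, 2224 (74 left).
Nov has 30 days: +30 → Dec 1, 2224 (44 left).
Dec has 31 days: +31 → Jan 1, 2225 (13 left).
+13 → Jan 14, 2225.

January 14, 2225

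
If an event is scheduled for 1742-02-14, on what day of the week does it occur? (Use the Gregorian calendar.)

Wednesday

Doomsday rule: the anchor day for the 1700s is Sunday. For year 42: 42÷12 = 3 r 6, and 6÷4 = 1, so 3+6+1 = 10.
Sunday + 10 ≡ Wednesday — that's 1742's doomsday.
In February the doomsday date is Feb 28 (1742 is not a leap year).
Feb 14 is 14 days before Feb 28; 14 mod 7 = 0, so Wednesday − 0 = Wednesday.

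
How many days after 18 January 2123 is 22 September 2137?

5361

Jan 18, 2123 → Jan 18, 2124: 365 days.
Jan 18, 2124 → Jan 18, 2125: 366 days (Feb 29, 2124 is in that span).
Jan 18, 2125 → Jan 18, 2126: 365 days.
Jan 18, 2126 → Jan 18, 2127: 365 days.
Jan 18, 2127 → Jan 18, 2128: 365 days.
Jan 18, 2128 → Jan 18, 2129: 366 days (Feb 29, 2128 is in that span).
Jan 18, 2129 → Jan 18, 2130: 365 days.
Jan 18, 2130 → Jan 18, 2131: 365 days.
Jan 18, 2131 → Jan 18, 2132: 365 days.
Jan 18, 2132 → Jan 18, 2133: 366 days (Feb 29, 2132 is in that span).
Jan 18, 2133 → Jan 18, 2134: 365 days.
Jan 18, 2134 → Jan 18, 2135: 365 days.
Jan 18, 2135 → Jan 18, 2136: 365 days.
Jan 18, 2136 → Jan 18, 2137: 366 days (Feb 29, 2136 is in that span).
Jan 18, 2137 → Feb 18, 2137: 31 days (January has 31).
Feb 18, 2137 → Mar 18, 2137: 28 days (February has 28).
Mar 18, 2137 → Apr 18, 2137: 31 days (March has 31).
Apr 18, 2137 → May 18, 2137: 30 days (April has 30).
May 18, 2137 → Jun 18, 2137: 31 days (May has 31).
Jun 18, 2137 → Jul 18, 2137: 30 days (June has 30).
Jul 18, 2137 → Aug 18, 2137: 31 days (July has 31).
Aug 18, 2137 → Sep 18, 2137: 31 days (August has 31).
Sep 18, 2137 → Sep 22, 2137: 4 days.
Total: 5361 days.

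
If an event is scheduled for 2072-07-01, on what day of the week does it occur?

Doomsday rule: the anchor day for the 2000s is Tuesday. For year 72: 72÷12 = 6 r 0, and 0÷4 = 0, so 6+0+0 = 6.
Tuesday + 6 ≡ Monday — that's 2072's doomsday.
In July the doomsday date is Jul 11.
Jul 1 is 10 days before Jul 11; 10 mod 7 = 3, so Monday − 3 = Friday.

Friday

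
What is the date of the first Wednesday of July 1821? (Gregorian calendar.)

July 4, 1821

July 1, 1821 is a Sunday.
The first Wednesday is therefore July 4 (3 days later).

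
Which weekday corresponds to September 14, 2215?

Thursday

Doomsday rule: the anchor day for the 2200s is Friday. For year 15: 15÷12 = 1 r 3, and 3÷4 = 0, so 1+3+0 = 4.
Friday + 4 ≡ Tuesday — that's 2215's doomsday.
In September the doomsday date is Sep 5.
Sep 14 is 9 days after Sep 5; 9 mod 7 = 2, so Tuesday + 2 = Thursday.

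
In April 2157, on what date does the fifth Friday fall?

April 29, 2157

April 1, 2157 is a Friday.
The first Friday is therefore April 1 (same day).
The fifth Friday is 1 + 4×7 = April 29.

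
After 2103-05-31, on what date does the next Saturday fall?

May 31, 2103 is a Thursday.
From Thursday to the next Saturday is 2 days.
May 31, 2103 + 2 = Jun 2, 2103.

June 2, 2103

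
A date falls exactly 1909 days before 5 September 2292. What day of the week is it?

First find the weekday of Sep 5, 2292. Doomsday rule: the anchor day for the 2200s is Friday. For year 92: 92÷12 = 7 r 8, and 8÷4 = 2, so 7+8+2 = 17.
Friday + 17 ≡ Monday — that's 2292's doomsday.
In September the doomsday date is Sep 5.
Sep 5 is the doomsday itself: Monday.
1909 mod 7 = 5, so 1909 days before a Monday is Monday − 5 = Wednesday.

Wednesday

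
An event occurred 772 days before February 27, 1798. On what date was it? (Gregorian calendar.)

−365 (one year) → Feb 27, 1797 (407 left).
−366 (one year; includes Feb 29, 1796) → Feb 27, 1796 (41 left).
−27 → Jan 31, 1796 (end of Jan, 31 days; 14 left).
−14 → Jan 17, 1796.

January 17, 1796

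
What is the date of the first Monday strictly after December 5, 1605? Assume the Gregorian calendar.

December 12, 1605

Dec 5, 1605 is a Monday.
From Monday to the next Monday is 7 days.
Dec 5, 1605 + 7 = Dec 12, 1605.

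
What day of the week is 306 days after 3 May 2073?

May 3, 2073 is a Wednesday.
306 mod 7 = 5, so 306 days after a Wednesday is Wednesday + 5 = Monday.

Monday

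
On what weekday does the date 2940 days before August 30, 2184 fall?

Aug 30, 2184 is a Monday.
2940 mod 7 = 0, so 2940 days before a Monday is Monday − 0 = Monday.

Monday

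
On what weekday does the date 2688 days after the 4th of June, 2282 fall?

Sunday

Jun 4, 2282 is a Sunday.
2688 mod 7 = 0, so 2688 days after a Sunday is Sunday + 0 = Sunday.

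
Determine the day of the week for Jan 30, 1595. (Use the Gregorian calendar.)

Doomsday rule: the anchor day for the 1500s is Wednesday. For year 95: 95÷12 = 7 r 11, and 11÷4 = 2, so 7+11+2 = 20.
Wednesday + 20 ≡ Tuesday — that's 1595's doomsday.
In January the doomsday date is Jan 3 (1595 is not a leap year).
Jan 30 is 27 days after Jan 3; 27 mod 7 = 6, so Tuesday + 6 = Monday.

Monday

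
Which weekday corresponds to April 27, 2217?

Sunday

Doomsday rule: the anchor day for the 2200s is Friday. For year 17: 17÷12 = 1 r 5, and 5÷4 = 1, so 1+5+1 = 7.
Friday + 7 ≡ Friday — that's 2217's doomsday.
In April the doomsday date is Apr 4.
Apr 27 is 23 days after Apr 4; 23 mod 7 = 2, so Friday + 2 = Sunday.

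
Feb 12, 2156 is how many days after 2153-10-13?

Oct 13, 2153 → Oct 13, 2154: 365 days.
Oct 13, 2154 → Oct 13, 2155: 365 days.
Oct 13, 2155 → Nov 13, 2155: 31 days (October has 31).
Nov 13, 2155 → Dec 13, 2155: 30 days (November has 30).
Dec 13, 2155 → Jan 13, 2156: 31 days (December has 31).
Jan 13, 2156 → Feb 12, 2156: 30 days.
Total: 852 days.

852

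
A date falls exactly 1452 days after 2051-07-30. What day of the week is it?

First find the weekday of Jul 30, 2051. Doomsday rule: the anchor day for the 2000s is Tuesday. For year 51: 51÷12 = 4 r 3, and 3÷4 = 0, so 4+3+0 = 7.
Tuesday + 7 ≡ Tuesday — that's 2051's doomsday.
In July the doomsday date is Jul 11.
Jul 30 is 19 days after Jul 11; 19 mod 7 = 5, so Tuesday + 5 = Sunday.
1452 mod 7 = 3, so 1452 days after a Sunday is Sunday + 3 = Wednesday.

Wednesday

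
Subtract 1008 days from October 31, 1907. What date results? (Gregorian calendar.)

−365 (one year) → Oct 31, 1906 (643 left).
−365 (one year) → Oct 31, 1905 (278 left).
−31 → Sep 30, 1905 (end of Sep, 30 days; 247 left).
−30 → Aug 31, 1905 (end of Aug, 31 days; 217 left).
−31 → Jul 31, 1905 (end of Jul, 31 days; 186 left).
−31 → Jun 30, 1905 (end of Jun, 30 days; 155 left).
−30 → May 31, 1905 (end of May, 31 days; 125 left).
−31 → Apr 30, 1905 (end of Apr, 30 days; 94 left).
−30 → Mar 31, 1905 (end of Mar, 31 days; 64 left).
−31 → Feb 28, 1905 (end of Feb, 28 days; 33 left).
−28 → Jan 31, 1905 (end of Jan, 31 days; 5 left).
−5 → Jan 26, 1905.

January 26, 1905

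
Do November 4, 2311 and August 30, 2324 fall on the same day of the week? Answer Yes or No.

Yes

From Nov 4, 2311 to Aug 30, 2324 is 4683 days.
4683 mod 7 = 0, so they are the same weekday.
(Nov 4, 2311 is a Saturday; Aug 30, 2324 is a Saturday.)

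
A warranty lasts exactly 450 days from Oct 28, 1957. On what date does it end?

+365 (one year) → Oct 28, 1958 (85 left).
Oct has 31 days: +4 → Nov 1, 1958 (81 left).
Nov has 30 days: +30 → Dec 1, 1958 (51 left).
Dec has 31 days: +31 → Jan 1, 1959 (20 left).
+20 → Jan 21, 1959.

January 21, 1959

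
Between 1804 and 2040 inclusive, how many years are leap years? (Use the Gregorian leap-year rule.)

59

Multiples of 4 in [1804,2040]: 60.
Of those, multiples of 100: 2 (not leap unless ÷400).
Multiples of 400: 1.
Leap years = 60 − 2 + 1 = 59.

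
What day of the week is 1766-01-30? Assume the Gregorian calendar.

Doomsday rule: the anchor day for the 1700s is Sunday. For year 66: 66÷12 = 5 r 6, and 6÷4 = 1, so 5+6+1 = 12.
Sunday + 12 ≡ Friday — that's 1766's doomsday.
In January the doomsday date is Jan 3 (1766 is not a leap year).
Jan 30 is 27 days after Jan 3; 27 mod 7 = 6, so Friday + 6 = Thursday.

Thursday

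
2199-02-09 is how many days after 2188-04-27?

Apr 27, 2188 → Apr 27, 2189: 365 days.
Apr 27, 2189 → Apr 27, 2190: 365 days.
Apr 27, 2190 → Apr 27, 2191: 365 days.
Apr 27, 2191 → Apr 27, 2192: 366 days (Feb 29, 2192 is in that span).
Apr 27, 2192 → Apr 27, 2193: 365 days.
Apr 27, 2193 → Apr 27, 2194: 365 days.
Apr 27, 2194 → Apr 27, 2195: 365 days.
Apr 27, 2195 → Apr 27, 2196: 366 days (Feb 29, 2196 is in that span).
Apr 27, 2196 → Apr 27, 2197: 365 days.
Apr 27, 2197 → Apr 27, 2198: 365 days.
Apr 27, 2198 → May 27, 2198: 30 days (April has 30).
May 27, 2198 → Jun 27, 2198: 31 days (May has 31).
Jun 27, 2198 → Jul 27, 2198: 30 days (June has 30).
Jul 27, 2198 → Aug 27, 2198: 31 days (July has 31).
Aug 27, 2198 → Sep 27, 2198: 31 days (August has 31).
Sep 27, 2198 → Oct 27, 2198: 30 days (September has 30).
Oct 27, 2198 → Nov 27, 2198: 31 days (October has 31).
Nov 27, 2198 → Dec 27, 2198: 30 days (November has 30).
Dec 27, 2198 → Jan 27, 2199: 31 days (December has 31).
Jan 27, 2199 → Feb 9, 2199: 13 days.
Total: 3940 days.

3940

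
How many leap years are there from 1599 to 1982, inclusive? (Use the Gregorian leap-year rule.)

93

Multiples of 4 in [1599,1982]: 96.
Of those, multiples of 100: 4 (not leap unless ÷400).
Multiples of 400: 1.
Leap years = 96 − 4 + 1 = 93.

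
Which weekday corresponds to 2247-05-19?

Wednesday

Doomsday rule: the anchor day for the 2200s is Friday. For year 47: 47÷12 = 3 r 11, and 11÷4 = 2, so 3+11+2 = 16.
Friday + 16 ≡ Sunday — that's 2247's doomsday.
In May the doomsday date is May 9.
May 19 is 10 days after May 9; 10 mod 7 = 3, so Sunday + 3 = Wednesday.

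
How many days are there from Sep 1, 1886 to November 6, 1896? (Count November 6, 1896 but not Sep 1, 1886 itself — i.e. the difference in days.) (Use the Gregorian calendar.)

3719

Sep 1, 1886 → Sep 1, 1887: 365 days.
Sep 1, 1887 → Sep 1, 1888: 366 days (Feb 29, 1888 is in that span).
Sep 1, 1888 → Sep 1, 1889: 365 days.
Sep 1, 1889 → Sep 1, 1890: 365 days.
Sep 1, 1890 → Sep 1, 1891: 365 days.
Sep 1, 1891 → Sep 1, 1892: 366 days (Feb 29, 1892 is in that span).
Sep 1, 1892 → Sep 1, 1893: 365 days.
Sep 1, 1893 → Sep 1, 1894: 365 days.
Sep 1, 1894 → Sep 1, 1895: 365 days.
Sep 1, 1895 → Sep 1, 1896: 366 days (Feb 29, 1896 is in that span).
Sep 1, 1896 → Oct 1, 1896: 30 days (September has 30).
Oct 1, 1896 → Nov 1, 1896: 31 days (October has 31).
Nov 1, 1896 → Nov 6, 1896: 5 days.
Total: 3719 days.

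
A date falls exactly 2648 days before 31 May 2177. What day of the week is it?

Thursday

May 31, 2177 is a Saturday.
2648 mod 7 = 2, so 2648 days before a Saturday is Saturday − 2 = Thursday.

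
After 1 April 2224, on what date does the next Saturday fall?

April 3, 2224

Apr 1, 2224 is a Thursday.
From Thursday to the next Saturday is 2 days.
Apr 1, 2224 + 2 = Apr 3, 2224.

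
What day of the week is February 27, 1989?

Monday

Doomsday rule: the anchor day for the 1900s is Wednesday. For year 89: 89÷12 = 7 r 5, and 5÷4 = 1, so 7+5+1 = 13.
Wednesday + 13 ≡ Tuesday — that's 1989's doomsday.
In February the doomsday date is Feb 28 (1989 is not a leap year).
Feb 27 is 1 day before Feb 28; 1 mod 7 = 1, so Tuesday − 1 = Monday.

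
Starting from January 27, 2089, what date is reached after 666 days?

November 24, 2090

+365 (one year) → Jan 27, 2090 (301 left).
Jan has 31 days: +5 → Feb 1, 2090 (296 left).
Feb has 28 days: +28 → Mar 1, 2090 (268 left).
Mar has 31 days: +31 → Apr 1, 2090 (237 left).
Apr has 30 days: +30 → May 1, 2090 (207 left).
May has 31 days: +31 → Jun 1, 2090 (176 left).
Jun has 30 days: +30 → Jul 1, 2090 (146 left).
Jul has 31 days: +31 → Aug 1, 2090 (115 left).
Aug has 31 days: +31 → Sep 1, 2090 (84 left).
Sep has 30 days: +30 → Oct 1, 2090 (54 left).
Oct has 31 days: +31 → Nov 1, 2090 (23 left).
+23 → Nov 24, 2090.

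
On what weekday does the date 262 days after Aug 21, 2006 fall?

Thursday

Aug 21, 2006 is a Monday.
262 mod 7 = 3, so 262 days after a Monday is Monday + 3 = Thursday.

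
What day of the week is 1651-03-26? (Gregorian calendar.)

Sunday

Doomsday rule: the anchor day for the 1600s is Tuesday. For year 51: 51÷12 = 4 r 3, and 3÷4 = 0, so 4+3+0 = 7.
Tuesday + 7 ≡ Tuesday — that's 1651's doomsday.
In March the doomsday date is Mar 14.
Mar 26 is 12 days after Mar 14; 12 mod 7 = 5, so Tuesday + 5 = Sunday.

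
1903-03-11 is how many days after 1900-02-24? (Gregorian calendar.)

1110

Feb 24, 1900 → Feb 24, 1901: 365 days.
Feb 24, 1901 → Feb 24, 1902: 365 days.
Feb 24, 1902 → Mar 24, 1902: 28 days (February has 28).
Mar 24, 1902 → Apr 24, 1902: 31 days (March has 31).
Apr 24, 1902 → May 24, 1902: 30 days (April has 30).
May 24, 1902 → Jun 24, 1902: 31 days (May has 31).
Jun 24, 1902 → Jul 24, 1902: 30 days (June has 30).
Jul 24, 1902 → Aug 24, 1902: 31 days (July has 31).
Aug 24, 1902 → Sep 24, 1902: 31 days (August has 31).
Sep 24, 1902 → Oct 24, 1902: 30 days (September has 30).
Oct 24, 1902 → Nov 24, 1902: 31 days (October has 31).
Nov 24, 1902 → Dec 24, 1902: 30 days (November has 30).
Dec 24, 1902 → Jan 24, 1903: 31 days (December has 31).
Jan 24, 1903 → Feb 24, 1903: 31 days (January has 31).
Feb 24, 1903 → Mar 11, 1903: 15 days.
Total: 1110 days.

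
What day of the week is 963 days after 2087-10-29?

Sunday

Oct 29, 2087 is a Wednesday.
963 mod 7 = 4, so 963 days after a Wednesday is Wednesday + 4 = Sunday.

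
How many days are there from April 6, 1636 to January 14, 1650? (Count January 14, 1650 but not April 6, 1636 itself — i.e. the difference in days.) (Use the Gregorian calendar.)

Apr 6, 1636 → Apr 6, 1637: 365 days.
Apr 6, 1637 → Apr 6, 1638: 365 days.
Apr 6, 1638 → Apr 6, 1639: 365 days.
Apr 6, 1639 → Apr 6, 1640: 366 days (Feb 29, 1640 is in that span).
Apr 6, 1640 → Apr 6, 1641: 365 days.
Apr 6, 1641 → Apr 6, 1642: 365 days.
Apr 6, 1642 → Apr 6, 1643: 365 days.
Apr 6, 1643 → Apr 6, 1644: 366 days (Feb 29, 1644 is in that span).
Apr 6, 1644 → Apr 6, 1645: 365 days.
Apr 6, 1645 → Apr 6, 1646: 365 days.
Apr 6, 1646 → Apr 6, 1647: 365 days.
Apr 6, 1647 → Apr 6, 1648: 366 days (Feb 29, 1648 is in that span).
Apr 6, 1648 → Apr 6, 1649: 365 days.
Apr 6, 1649 → May 6, 1649: 30 days (April has 30).
May 6, 1649 → Jun 6, 1649: 31 days (May has 31).
Jun 6, 1649 → Jul 6, 1649: 30 days (June has 30).
Jul 6, 1649 → Aug 6, 1649: 31 days (July has 31).
Aug 6, 1649 → Sep 6, 1649: 31 days (August has 31).
Sep 6, 1649 → Oct 6, 1649: 30 days (September has 30).
Oct 6, 1649 → Nov 6, 1649: 31 days (October has 31).
Nov 6, 1649 → Dec 6, 1649: 30 days (November has 30).
Dec 6, 1649 → Jan 6, 1650: 31 days (December has 31).
Jan 6, 1650 → Jan 14, 1650: 8 days.
Total: 5031 days.

5031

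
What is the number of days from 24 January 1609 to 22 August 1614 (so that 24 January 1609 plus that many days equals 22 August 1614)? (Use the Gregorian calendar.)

Jan 24, 1609 → Jan 24, 1610: 365 days.
Jan 24, 1610 → Jan 24, 1611: 365 days.
Jan 24, 1611 → Jan 24, 1612: 365 days.
Jan 24, 1612 → Jan 24, 1613: 366 days (Feb 29, 1612 is in that span).
Jan 24, 1613 → Jan 24, 1614: 365 days.
Jan 24, 1614 → Feb 24, 1614: 31 days (January has 31).
Feb 24, 1614 → Mar 24, 1614: 28 days (February has 28).
Mar 24, 1614 → Apr 24, 1614: 31 days (March has 31).
Apr 24, 1614 → May 24, 1614: 30 days (April has 30).
May 24, 1614 → Jun 24, 1614: 31 days (May has 31).
Jun 24, 1614 → Jul 24, 1614: 30 days (June has 30).
Jul 24, 1614 → Aug 22, 1614: 29 days.
Total: 2036 days.

2036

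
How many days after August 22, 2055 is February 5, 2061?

1994

Aug 22, 2055 → Aug 22, 2056: 366 days (Feb 29, 2056 is in that span).
Aug 22, 2056 → Aug 22, 2057: 365 days.
Aug 22, 2057 → Aug 22, 2058: 365 days.
Aug 22, 2058 → Aug 22, 2059: 365 days.
Aug 22, 2059 → Aug 22, 2060: 366 days (Feb 29, 2060 is in that span).
Aug 22, 2060 → Sep 22, 2060: 31 days (August has 31).
Sep 22, 2060 → Oct 22, 2060: 30 days (September has 30).
Oct 22, 2060 → Nov 22, 2060: 31 days (October has 31).
Nov 22, 2060 → Dec 22, 2060: 30 days (November has 30).
Dec 22, 2060 → Jan 22, 2061: 31 days (December has 31).
Jan 22, 2061 → Feb 5, 2061: 14 days.
Total: 1994 days.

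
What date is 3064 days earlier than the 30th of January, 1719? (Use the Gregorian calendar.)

−365 (one year) → Jan 30, 1718 (2699 left).
−365 (one year) → Jan 30, 1717 (2334 left).
−366 (one year; includes Feb 29, 1716) → Jan 30, 1716 (1968 left).
−365 (one year) → Jan 30, 1715 (1603 left).
−365 (one year) → Jan 30, 1714 (1238 left).
−365 (one year) → Jan 30, 1713 (873 left).
−366 (one year; includes Feb 29, 1712) → Jan 30, 1712 (507 left).
−365 (one year) → Jan 30, 1711 (142 left).
−30 → Dec 31, 1710 (end of Dec, 31 days; 112 left).
−31 → Nov 30, 1710 (end of Nov, 30 days; 81 left).
−30 → Oct 31, 1710 (end of Oct, 31 days; 51 left).
−31 → Sep 30, 1710 (end of Sep, 30 days; 20 left).
−20 → Sep 10, 1710.

September 10, 1710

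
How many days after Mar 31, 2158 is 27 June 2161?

Mar 31, 2158 → Mar 31, 2159: 365 days.
Mar 31, 2159 → Mar 31, 2160: 366 days (Feb 29, 2160 is in that span).
Mar 31, 2160 → Mar 31, 2161: 365 days.
Mar 31, 2161 → Apr 30, 2161: 30 days (March has 31).
Apr 30, 2161 → May 30, 2161: 30 days (April has 30).
May 30, 2161 → Jun 27, 2161: 28 days.
Total: 1184 days.

1184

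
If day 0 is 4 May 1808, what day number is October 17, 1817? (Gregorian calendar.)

3453

May 4, 1808 → May 4, 1809: 365 days.
May 4, 1809 → May 4, 1810: 365 days.
May 4, 1810 → May 4, 1811: 365 days.
May 4, 1811 → May 4, 1812: 366 days (Feb 29, 1812 is in that span).
May 4, 1812 → May 4, 1813: 365 days.
May 4, 1813 → May 4, 1814: 365 days.
May 4, 1814 → May 4, 1815: 365 days.
May 4, 1815 → May 4, 1816: 366 days (Feb 29, 1816 is in that span).
May 4, 1816 → May 4, 1817: 365 days.
May 4, 1817 → Jun 4, 1817: 31 days (May has 31).
Jun 4, 1817 → Jul 4, 1817: 30 days (June has 30).
Jul 4, 1817 → Aug 4, 1817: 31 days (July has 31).
Aug 4, 1817 → Sep 4, 1817: 31 days (August has 31).
Sep 4, 1817 → Oct 4, 1817: 30 days (September has 30).
Oct 4, 1817 → Oct 17, 1817: 13 days.
Total: 3453 days.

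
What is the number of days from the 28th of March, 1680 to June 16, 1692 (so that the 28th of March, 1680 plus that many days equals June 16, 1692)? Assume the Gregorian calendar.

Mar 28, 1680 → Mar 28, 1681: 365 days.
Mar 28, 1681 → Mar 28, 1682: 365 days.
Mar 28, 1682 → Mar 28, 1683: 365 days.
Mar 28, 1683 → Mar 28, 1684: 366 days (Feb 29, 1684 is in that span).
Mar 28, 1684 → Mar 28, 1685: 365 days.
Mar 28, 1685 → Mar 28, 1686: 365 days.
Mar 28, 1686 → Mar 28, 1687: 365 days.
Mar 28, 1687 → Mar 28, 1688: 366 days (Feb 29, 1688 is in that span).
Mar 28, 1688 → Mar 28, 1689: 365 days.
Mar 28, 1689 → Mar 28, 1690: 365 days.
Mar 28, 1690 → Mar 28, 1691: 365 days.
Mar 28, 1691 → Mar 28, 1692: 366 days (Feb 29, 1692 is in that span).
Mar 28, 1692 → Apr 28, 1692: 31 days (March has 31).
Apr 28, 1692 → May 28, 1692: 30 days (April has 30).
May 28, 1692 → Jun 16, 1692: 19 days.
Total: 4463 days.

4463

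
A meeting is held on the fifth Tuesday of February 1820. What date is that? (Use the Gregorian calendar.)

February 29, 1820

February 1, 1820 is a Tuesday.
The first Tuesday is therefore February 1 (same day).
The fifth Tuesday is 1 + 4×7 = February 29.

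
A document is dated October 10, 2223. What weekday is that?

Doomsday rule: the anchor day for the 2200s is Friday. For year 23: 23÷12 = 1 r 11, and 11÷4 = 2, so 1+11+2 = 14.
Friday + 14 ≡ Friday — that's 2223's doomsday.
In October the doomsday date is Oct 10.
Oct 10 is the doomsday itself: Friday.

Friday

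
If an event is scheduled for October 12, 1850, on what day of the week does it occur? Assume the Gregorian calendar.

Saturday

Doomsday rule: the anchor day for the 1800s is Friday. For year 50: 50÷12 = 4 r 2, and 2÷4 = 0, so 4+2+0 = 6.
Friday + 6 ≡ Thursday — that's 1850's doomsday.
In October the doomsday date is Oct 10.
Oct 12 is 2 days after Oct 10; 2 mod 7 = 2, so Thursday + 2 = Saturday.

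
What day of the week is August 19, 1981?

Doomsday rule: the anchor day for the 1900s is Wednesday. For year 81: 81÷12 = 6 r 9, and 9÷4 = 2, so 6+9+2 = 17.
Wednesday + 17 ≡ Saturday — that's 1981's doomsday.
In August the doomsday date is Aug 8.
Aug 19 is 11 days after Aug 8; 11 mod 7 = 4, so Saturday + 4 = Wednesday.

Wednesday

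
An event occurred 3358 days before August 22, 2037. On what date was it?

−365 (one year) → Aug 22, 2036 (2993 left).
−366 (one year; includes Feb 29, 2036) → Aug 22, 2035 (2627 left).
−365 (one year) → Aug 22, 2034 (2262 left).
−365 (one year) → Aug 22, 2033 (1897 left).
−365 (one year) → Aug 22, 2032 (1532 left).
−366 (one year; includes Feb 29, 2032) → Aug 22, 2031 (1166 left).
−365 (one year) → Aug 22, 2030 (801 left).
−365 (one year) → Aug 22, 2029 (436 left).
−365 (one year) → Aug 22, 2028 (71 left).
−22 → Jul 31, 2028 (end of Jul, 31 days; 49 left).
−31 → Jun 30, 2028 (end of Jun, 30 days; 18 left).
−18 → Jun 12, 2028.

June 12, 2028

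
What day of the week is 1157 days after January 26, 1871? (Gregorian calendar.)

Jan 26, 1871 is a Thursday.
1157 mod 7 = 2, so 1157 days after a Thursday is Thursday + 2 = Saturday.

Saturday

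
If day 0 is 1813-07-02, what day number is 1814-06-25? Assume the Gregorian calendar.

Jul 2, 1813 → Aug 2, 1813: 31 days (July has 31).
Aug 2, 1813 → Sep 2, 1813: 31 days (August has 31).
Sep 2, 1813 → Oct 2, 1813: 30 days (September has 30).
Oct 2, 1813 → Nov 2, 1813: 31 days (October has 31).
Nov 2, 1813 → Dec 2, 1813: 30 days (November has 30).
Dec 2, 1813 → Jan 2, 1814: 31 days (December has 31).
Jan 2, 1814 → Feb 2, 1814: 31 days (January has 31).
Feb 2, 1814 → Mar 2, 1814: 28 days (February has 28).
Mar 2, 1814 → Apr 2, 1814: 31 days (March has 31).
Apr 2, 1814 → May 2, 1814: 30 days (April has 30).
May 2, 1814 → Jun 2, 1814: 31 days (May has 31).
Jun 2, 1814 → Jun 25, 1814: 23 days.
Total: 358 days.

358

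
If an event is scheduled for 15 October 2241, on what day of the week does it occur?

Doomsday rule: the anchor day for the 2200s is Friday. For year 41: 41÷12 = 3 r 5, and 5÷4 = 1, so 3+5+1 = 9.
Friday + 9 ≡ Sunday — that's 2241's doomsday.
In October the doomsday date is Oct 10.
Oct 15 is 5 days after Oct 10; 5 mod 7 = 5, so Sunday + 5 = Friday.

Friday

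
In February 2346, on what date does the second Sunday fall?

February 10, 2346

February 1, 2346 is a Friday.
The first Sunday is therefore February 3 (2 days later).
The second Sunday is 3 + 1×7 = February 10.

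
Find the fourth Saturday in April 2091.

April 1, 2091 is a Sunday.
The first Saturday is therefore April 7 (6 days later).
The fourth Saturday is 7 + 3×7 = April 28.

April 28, 2091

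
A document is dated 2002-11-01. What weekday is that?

Friday

January 1, 2002 is a Tuesday.
Jan 1, 2002 → Feb 1, 2002: 31 days (January has 31).
Feb 1, 2002 → Mar 1, 2002: 28 days (February has 28).
Mar 1, 2002 → Apr 1, 2002: 31 days (March has 31).
Apr 1, 2002 → May 1, 2002: 30 days (April has 30).
May 1, 2002 → Jun 1, 2002: 31 days (May has 31).
Jun 1, 2002 → Jul 1, 2002: 30 days (June has 30).
Jul 1, 2002 → Aug 1, 2002: 31 days (July has 31).
Aug 1, 2002 → Sep 1, 2002: 31 days (August has 31).
Sep 1, 2002 → Oct 1, 2002: 30 days (September has 30).
Oct 1, 2002 → Nov 1, 2002: 31 days.
Total: 304 days.
304 mod 7 = 3, so Tuesday + 3 = Friday.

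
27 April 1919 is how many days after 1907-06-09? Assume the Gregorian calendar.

4340

Jun 9, 1907 → Jun 9, 1908: 366 days (Feb 29, 1908 is in that span).
Jun 9, 1908 → Jun 9, 1909: 365 days.
Jun 9, 1909 → Jun 9, 1910: 365 days.
Jun 9, 1910 → Jun 9, 1911: 365 days.
Jun 9, 1911 → Jun 9, 1912: 366 days (Feb 29, 1912 is in that span).
Jun 9, 1912 → Jun 9, 1913: 365 days.
Jun 9, 1913 → Jun 9, 1914: 365 days.
Jun 9, 1914 → Jun 9, 1915: 365 days.
Jun 9, 1915 → Jun 9, 1916: 366 days (Feb 29, 1916 is in that span).
Jun 9, 1916 → Jun 9, 1917: 365 days.
Jun 9, 1917 → Jun 9, 1918: 365 days.
Jun 9, 1918 → Jul 9, 1918: 30 days (June has 30).
Jul 9, 1918 → Aug 9, 1918: 31 days (July has 31).
Aug 9, 1918 → Sep 9, 1918: 31 days (August has 31).
Sep 9, 1918 → Oct 9, 1918: 30 days (September has 30).
Oct 9, 1918 → Nov 9, 1918: 31 days (October has 31).
Nov 9, 1918 → Dec 9, 1918: 30 days (November has 30).
Dec 9, 1918 → Jan 9, 1919: 31 days (December has 31).
Jan 9, 1919 → Feb 9, 1919: 31 days (January has 31).
Feb 9, 1919 → Mar 9, 1919: 28 days (February has 28).
Mar 9, 1919 → Apr 9, 1919: 31 days (March has 31).
Apr 9, 1919 → Apr 27, 1919: 18 days.
Total: 4340 days.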